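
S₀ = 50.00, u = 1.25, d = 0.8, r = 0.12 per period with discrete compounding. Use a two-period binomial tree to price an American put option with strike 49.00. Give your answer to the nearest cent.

Risk-neutral probability p = (1 + 0.12 − 0.8)/(1.25 − 0.8) = 0.3200/0.4500 = 0.7111
Terminal stock prices: S_uu = 78.12, S_ud = 50, S_dd = 32
Terminal payoffs (K − S): max(-29.12, 0) = 0, max(-1, 0) = 0, max(17, 0) = 17
Node u (S = 62.5): continuation = 1/1.12·[0.7111·0.0000 + 0.2889·0.0000] = 0.0000; exercise value = 0.0000 ≤ continuation, so V_u = 0.0000
Node d (S = 40): continuation = 1/1.12·[0.7111·0.0000 + 0.2889·17.0000] = 4.3849; exercise value = 9.0000 > continuation, so V_d = 9.0000 (exercise)
Node 0 (S = 50): continuation = 1/1.12·[0.7111·0.0000 + 0.2889·9.0000] = 2.3214; exercise value = 0.0000 ≤ continuation, so V_0 = 2.3214

2.32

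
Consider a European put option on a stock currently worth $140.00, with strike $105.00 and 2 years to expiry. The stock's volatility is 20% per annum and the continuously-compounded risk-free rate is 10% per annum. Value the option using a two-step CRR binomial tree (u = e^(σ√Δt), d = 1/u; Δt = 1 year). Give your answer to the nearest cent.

$0.76

CRR parameters: u = e^(σ√Δt) = e^(0.2·√1) = 1.2214, d = 1/u = 0.8187
Per-period rate: rΔt = 0.1·1 = 0.1, so R = e^0.1 = 1.1052
Risk-neutral probability p = (e^0.1 − 0.8187)/(1.2214 − 0.8187) = 0.2864/0.4027 = 0.7113
Terminal stock prices: S_uu = 208.9, S_ud = 140, S_dd = 93.84
Terminal payoffs (K − S): max(-103.9, 0) = 0, max(-35, 0) = 0, max(11.16, 0) = 11.16
Node u (S = 171): V_u = e^(−0.1)·[0.7113·0.0000 + 0.2887·0.0000] = 0.0000
Node d (S = 114.6): V_d = e^(−0.1)·[0.7113·0.0000 + 0.2887·11.1552] = 2.9135
Node 0 (S = 140): V_0 = e^(−0.1)·[0.7113·0.0000 + 0.2887·2.9135] = 0.7610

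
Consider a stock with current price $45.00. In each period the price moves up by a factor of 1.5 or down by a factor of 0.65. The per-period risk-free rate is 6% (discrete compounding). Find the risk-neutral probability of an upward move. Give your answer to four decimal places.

Risk-neutral probability p = (1 + 0.06 − 0.65)/(1.5 − 0.65) = 0.4100/0.8500 = 0.4824

p = 0.4824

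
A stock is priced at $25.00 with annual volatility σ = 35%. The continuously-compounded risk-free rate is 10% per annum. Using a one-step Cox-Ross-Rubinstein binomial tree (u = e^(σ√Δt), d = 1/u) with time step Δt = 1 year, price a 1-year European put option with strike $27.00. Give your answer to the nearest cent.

$3.73

CRR parameters: u = e^(σ√Δt) = e^(0.35·√1) = 1.4191, d = 1/u = 0.7047
Per-period rate: rΔt = 0.1·1 = 0.1, so R = e^0.1 = 1.1052
Risk-neutral probability p = (e^0.1 − 0.7047)/(1.4191 − 0.7047) = 0.4005/0.7144 = 0.5606
Terminal stock prices: S_u = 35.48, S_d = 17.62
Terminal payoffs (K − S): max(-8.477, 0) = 0, max(9.383, 0) = 9.383
Node 0 (S = 25): V_0 = e^(−0.1)·[0.5606·0.0000 + 0.4394·9.3828] = 3.7304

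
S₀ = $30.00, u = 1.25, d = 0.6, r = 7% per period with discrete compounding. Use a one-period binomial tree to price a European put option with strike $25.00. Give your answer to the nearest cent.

Risk-neutral probability p = (1 + 0.07 − 0.6)/(1.25 − 0.6) = 0.4700/0.6500 = 0.7231
Terminal stock prices: S_u = 37.5, S_d = 18
Terminal payoffs (K − S): max(-12.5, 0) = 0, max(7, 0) = 7
Node 0 (S = 30): V_0 = 1/1.07·[0.7231·0.0000 + 0.2769·7.0000] = 1.8116

$1.81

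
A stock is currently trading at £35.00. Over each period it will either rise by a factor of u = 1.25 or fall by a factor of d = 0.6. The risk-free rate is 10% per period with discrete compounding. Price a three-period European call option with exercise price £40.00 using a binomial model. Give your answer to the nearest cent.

Risk-neutral probability p = (1 + 0.1 − 0.6)/(1.25 − 0.6) = 0.5000/0.6500 = 0.7692
Terminal stock prices: S_uuu = 68.36, S_uud = 32.81, S_udd = 15.75, S_ddd = 7.56
Terminal payoffs (S − K): max(28.36, 0) = 28.36, max(-7.188, 0) = 0, max(-24.25, 0) = 0, max(-32.44, 0) = 0
Node uu (S = 54.69): V_uu = 1/1.1·[0.7692·28.3594 + 0.2308·0.0000] = 19.8317
Node ud (S = 26.25): V_ud = 1/1.1·[0.7692·0.0000 + 0.2308·0.0000] = 0.0000
Node dd (S = 12.6): V_dd = 1/1.1·[0.7692·0.0000 + 0.2308·0.0000] = 0.0000
Node u (S = 43.75): V_u = 1/1.1·[0.7692·19.8317 + 0.2308·0.0000] = 13.8683
Node d (S = 21): V_d = 1/1.1·[0.7692·0.0000 + 0.2308·0.0000] = 0.0000
Node 0 (S = 35): V_0 = 1/1.1·[0.7692·13.8683 + 0.2308·0.0000] = 9.6981

£9.70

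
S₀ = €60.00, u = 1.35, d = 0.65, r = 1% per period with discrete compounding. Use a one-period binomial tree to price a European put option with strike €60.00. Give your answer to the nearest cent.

€10.10

Risk-neutral probability p = (1 + 0.01 − 0.65)/(1.35 − 0.65) = 0.3600/0.7000 = 0.5143
Terminal stock prices: S_u = 81, S_d = 39
Terminal payoffs (K − S): max(-21, 0) = 0, max(21, 0) = 21
Node 0 (S = 60): V_0 = 1/1.01·[0.5143·0.0000 + 0.4857·21.0000] = 10.0990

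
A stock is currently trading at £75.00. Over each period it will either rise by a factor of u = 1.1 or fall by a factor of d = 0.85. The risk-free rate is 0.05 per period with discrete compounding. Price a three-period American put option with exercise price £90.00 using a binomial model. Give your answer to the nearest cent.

£15.00

Risk-neutral probability p = (1 + 0.05 − 0.85)/(1.1 − 0.85) = 0.2000/0.2500 = 0.8000
Terminal stock prices: S_uuu = 99.83, S_uud = 77.14, S_udd = 59.61, S_ddd = 46.06
Terminal payoffs (K − S): max(-9.825, 0) = 0, max(12.86, 0) = 12.86, max(30.39, 0) = 30.39, max(43.94, 0) = 43.94
Node uu (S = 90.75): continuation = 1/1.05·[0.8000·0.0000 + 0.2000·12.8625] = 2.4500; exercise value = 0.0000 ≤ continuation, so V_uu = 2.4500
Node ud (S = 70.12): continuation = 1/1.05·[0.8000·12.8625 + 0.2000·30.3938] = 15.5893; exercise value = 19.8750 > continuation, so V_ud = 19.8750 (exercise)
Node dd (S = 54.19): continuation = 1/1.05·[0.8000·30.3938 + 0.2000·43.9406] = 31.5268; exercise value = 35.8125 > continuation, so V_dd = 35.8125 (exercise)
Node u (S = 82.5): continuation = 1/1.05·[0.8000·2.4500 + 0.2000·19.8750] = 5.6524; exercise value = 7.5000 > continuation, so V_u = 7.5000 (exercise)
Node d (S = 63.75): continuation = 1/1.05·[0.8000·19.8750 + 0.2000·35.8125] = 21.9643; exercise value = 26.2500 > continuation, so V_d = 26.2500 (exercise)
Node 0 (S = 75): continuation = 1/1.05·[0.8000·7.5000 + 0.2000·26.2500] = 10.7143; exercise value = 15.0000 > continuation, so V_0 = 15.0000 (exercise)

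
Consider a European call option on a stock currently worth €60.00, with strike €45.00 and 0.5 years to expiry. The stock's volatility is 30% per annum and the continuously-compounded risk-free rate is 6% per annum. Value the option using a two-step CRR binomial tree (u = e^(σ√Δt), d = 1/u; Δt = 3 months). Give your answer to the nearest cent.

CRR parameters: u = e^(σ√Δt) = e^(0.3·√0.25) = 1.1618, d = 1/u = 0.8607
Per-period rate: rΔt = 0.06·0.25 = 0.015, so R = e^0.015 = 1.0151
Risk-neutral probability p = (e^0.015 − 0.8607)/(1.1618 − 0.8607) = 0.1544/0.3011 = 0.5128
Terminal stock prices: S_uu = 80.99, S_ud = 60, S_dd = 44.45
Terminal payoffs (S − K): max(35.99, 0) = 35.99, max(15, 0) = 15, max(-0.5509, 0) = 0
Node u (S = 69.71): V_u = e^(−0.015)·[0.5128·35.9915 + 0.4872·15.0000] = 25.3800
Node d (S = 51.64): V_d = e^(−0.015)·[0.5128·15.0000 + 0.4872·0.0000] = 7.5769
Node 0 (S = 60): V_0 = e^(−0.015)·[0.5128·25.3800 + 0.4872·7.5769] = 16.4569

€16.46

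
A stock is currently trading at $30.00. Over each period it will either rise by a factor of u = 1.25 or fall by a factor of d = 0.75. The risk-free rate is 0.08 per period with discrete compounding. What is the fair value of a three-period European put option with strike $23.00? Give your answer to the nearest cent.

Risk-neutral probability p = (1 + 0.08 − 0.75)/(1.25 − 0.75) = 0.3300/0.5000 = 0.6600
Terminal stock prices: S_uuu = 58.59, S_uud = 35.16, S_udd = 21.09, S_ddd = 12.66
Terminal payoffs (K − S): max(-35.59, 0) = 0, max(-12.16, 0) = 0, max(1.906, 0) = 1.906, max(10.34, 0) = 10.34
Node uu (S = 46.88): V_uu = 1/1.08·[0.6600·0.0000 + 0.3400·0.0000] = 0.0000
Node ud (S = 28.12): V_ud = 1/1.08·[0.6600·0.0000 + 0.3400·1.9062] = 0.6001
Node dd (S = 16.88): V_dd = 1/1.08·[0.6600·1.9062 + 0.3400·10.3438] = 4.4213
Node u (S = 37.5): V_u = 1/1.08·[0.6600·0.0000 + 0.3400·0.6001] = 0.1889
Node d (S = 22.5): V_d = 1/1.08·[0.6600·0.6001 + 0.3400·4.4213] = 1.7586
Node 0 (S = 30): V_0 = 1/1.08·[0.6600·0.1889 + 0.3400·1.7586] = 0.6691

$0.67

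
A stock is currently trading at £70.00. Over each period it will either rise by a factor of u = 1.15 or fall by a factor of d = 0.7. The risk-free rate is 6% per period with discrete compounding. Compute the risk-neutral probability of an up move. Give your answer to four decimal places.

p = 0.8000

Risk-neutral probability p = (1 + 0.06 − 0.7)/(1.15 − 0.7) = 0.3600/0.4500 = 0.8000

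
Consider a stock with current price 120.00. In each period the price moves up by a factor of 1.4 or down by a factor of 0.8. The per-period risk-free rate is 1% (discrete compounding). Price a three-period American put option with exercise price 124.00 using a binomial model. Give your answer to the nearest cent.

24.28

Risk-neutral probability p = (1 + 0.01 − 0.8)/(1.4 − 0.8) = 0.2100/0.6000 = 0.3500
Terminal stock prices: S_uuu = 329.3, S_uud = 188.2, S_udd = 107.5, S_ddd = 61.44
Terminal payoffs (K − S): max(-205.3, 0) = 0, max(-64.16, 0) = 0, max(16.48, 0) = 16.48, max(62.56, 0) = 62.56
Node uu (S = 235.2): continuation = 1/1.01·[0.3500·0.0000 + 0.6500·0.0000] = 0.0000; exercise value = 0.0000 ≤ continuation, so V_uu = 0.0000
Node ud (S = 134.4): continuation = 1/1.01·[0.3500·0.0000 + 0.6500·16.4800] = 10.6059; exercise value = 0.0000 ≤ continuation, so V_ud = 10.6059
Node dd (S = 76.8): continuation = 1/1.01·[0.3500·16.4800 + 0.6500·62.5600] = 45.9723; exercise value = 47.2000 > continuation, so V_dd = 47.2000 (exercise)
Node u (S = 168): continuation = 1/1.01·[0.3500·0.0000 + 0.6500·10.6059] = 6.8256; exercise value = 0.0000 ≤ continuation, so V_u = 6.8256
Node d (S = 96): continuation = 1/1.01·[0.3500·10.6059 + 0.6500·47.2000] = 34.0516; exercise value = 28.0000 ≤ continuation, so V_d = 34.0516
Node 0 (S = 120): continuation = 1/1.01·[0.3500·6.8256 + 0.6500·34.0516] = 24.2797; exercise value = 4.0000 ≤ continuation, so V_0 = 24.2797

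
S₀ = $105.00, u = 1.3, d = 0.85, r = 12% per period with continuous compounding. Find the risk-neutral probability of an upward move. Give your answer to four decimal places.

Risk-neutral probability p = (e^0.12 − 0.85)/(1.3 − 0.85) = 0.2775/0.4500 = 0.6167

p = 0.6167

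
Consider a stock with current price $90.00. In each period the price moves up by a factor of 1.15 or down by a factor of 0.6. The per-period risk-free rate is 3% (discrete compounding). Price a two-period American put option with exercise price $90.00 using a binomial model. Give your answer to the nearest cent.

$12.11

Risk-neutral probability p = (1 + 0.03 − 0.6)/(1.15 − 0.6) = 0.4300/0.5500 = 0.7818
Terminal stock prices: S_uu = 119, S_ud = 62.1, S_dd = 32.4
Terminal payoffs (K − S): max(-29.02, 0) = 0, max(27.9, 0) = 27.9, max(57.6, 0) = 57.6
Node u (S = 103.5): continuation = 1/1.03·[0.7818·0.0000 + 0.2182·27.9000] = 5.9100; exercise value = 0.0000 ≤ continuation, so V_u = 5.9100
Node d (S = 54): continuation = 1/1.03·[0.7818·27.9000 + 0.2182·57.6000] = 33.3786; exercise value = 36.0000 > continuation, so V_d = 36.0000 (exercise)
Node 0 (S = 90): continuation = 1/1.03·[0.7818·5.9100 + 0.2182·36.0000] = 12.1117; exercise value = 0.0000 ≤ continuation, so V_0 = 12.1117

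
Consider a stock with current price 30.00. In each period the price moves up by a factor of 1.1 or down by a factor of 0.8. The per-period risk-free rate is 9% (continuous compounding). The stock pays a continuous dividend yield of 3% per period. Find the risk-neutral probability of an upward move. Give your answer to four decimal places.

Per-period risk-free factor R = e^0.09 = 1.0942; dividend-adjusted growth = e^(0.09−0.03) = 1.0618.
Risk-neutral probability p = (1.0618 − 0.8)/(1.1 − 0.8) = 0.2618/0.3000 = 0.8728

p = 0.8728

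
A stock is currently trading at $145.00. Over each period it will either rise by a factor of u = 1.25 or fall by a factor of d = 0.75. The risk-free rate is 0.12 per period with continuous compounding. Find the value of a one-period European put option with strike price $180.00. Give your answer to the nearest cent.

$15.48

Risk-neutral probability p = (e^0.12 − 0.75)/(1.25 − 0.75) = 0.3775/0.5000 = 0.7550
Terminal stock prices: S_u = 181.2, S_d = 108.8
Terminal payoffs (K − S): max(-1.25, 0) = 0, max(71.25, 0) = 71.25
Node 0 (S = 145): V_0 = e^(−0.12)·[0.7550·0.0000 + 0.2450·71.2500] = 15.4827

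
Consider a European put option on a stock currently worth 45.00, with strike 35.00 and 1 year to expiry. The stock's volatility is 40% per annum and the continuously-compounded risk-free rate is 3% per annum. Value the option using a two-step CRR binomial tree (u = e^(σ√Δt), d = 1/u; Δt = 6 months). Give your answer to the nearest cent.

2.71

CRR parameters: u = e^(σ√Δt) = e^(0.4·√0.5) = 1.3269, d = 1/u = 0.7536
Per-period rate: rΔt = 0.03·0.5 = 0.015, so R = e^0.015 = 1.0151
Risk-neutral probability p = (e^0.015 − 0.7536)/(1.3269 − 0.7536) = 0.2615/0.5733 = 0.4561
Terminal stock prices: S_uu = 79.23, S_ud = 45, S_dd = 25.56
Terminal payoffs (K − S): max(-44.23, 0) = 0, max(-10, 0) = 0, max(9.441, 0) = 9.441
Node u (S = 59.71): V_u = e^(−0.015)·[0.4561·0.0000 + 0.5439·0.0000] = 0.0000
Node d (S = 33.91): V_d = e^(−0.015)·[0.4561·0.0000 + 0.5439·9.4413] = 5.0585
Node 0 (S = 45): V_0 = e^(−0.015)·[0.4561·0.0000 + 0.5439·5.0585] = 2.7102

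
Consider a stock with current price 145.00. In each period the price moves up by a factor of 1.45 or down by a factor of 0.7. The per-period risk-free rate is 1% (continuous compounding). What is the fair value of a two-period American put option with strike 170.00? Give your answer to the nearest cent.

Risk-neutral probability p = (e^0.01 − 0.7)/(1.45 − 0.7) = 0.3101/0.7500 = 0.4134
Terminal stock prices: S_uu = 304.9, S_ud = 147.2, S_dd = 71.05
Terminal payoffs (K − S): max(-134.9, 0) = 0, max(22.83, 0) = 22.83, max(98.95, 0) = 98.95
Node u (S = 210.2): continuation = e^(−0.01)·[0.4134·0.0000 + 0.5866·22.8250] = 13.2559; exercise value = 0.0000 ≤ continuation, so V_u = 13.2559
Node d (S = 101.5): continuation = e^(−0.01)·[0.4134·22.8250 + 0.5866·98.9500] = 66.8085; exercise value = 68.5000 > continuation, so V_d = 68.5000 (exercise)
Node 0 (S = 145): continuation = e^(−0.01)·[0.4134·13.2559 + 0.5866·68.5000] = 45.2077; exercise value = 25.0000 ≤ continuation, so V_0 = 45.2077

45.21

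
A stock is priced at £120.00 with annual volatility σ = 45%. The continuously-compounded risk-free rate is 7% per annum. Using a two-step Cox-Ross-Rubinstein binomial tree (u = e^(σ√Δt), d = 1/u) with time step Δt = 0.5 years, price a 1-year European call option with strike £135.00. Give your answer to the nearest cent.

£19.40

CRR parameters: u = e^(σ√Δt) = e^(0.45·√0.5) = 1.3746, d = 1/u = 0.7275
Per-period rate: rΔt = 0.07·0.5 = 0.035, so R = e^0.035 = 1.0356
Risk-neutral probability p = (e^0.035 − 0.7275)/(1.3746 − 0.7275) = 0.3082/0.6472 = 0.4762
Terminal stock prices: S_uu = 226.8, S_ud = 120, S_dd = 63.5
Terminal payoffs (S − K): max(91.76, 0) = 91.76, max(-15, 0) = 0, max(-71.5, 0) = 0
Node u (S = 165): V_u = e^(−0.035)·[0.4762·91.7590 + 0.5238·0.0000] = 42.1885
Node d (S = 87.3): V_d = e^(−0.035)·[0.4762·0.0000 + 0.5238·0.0000] = 0.0000
Node 0 (S = 120): V_0 = e^(−0.035)·[0.4762·42.1885 + 0.5238·0.0000] = 19.3973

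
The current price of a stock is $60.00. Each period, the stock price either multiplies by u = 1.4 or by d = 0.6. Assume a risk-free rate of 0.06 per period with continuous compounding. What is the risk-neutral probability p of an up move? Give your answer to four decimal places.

p = 0.5773

Risk-neutral probability p = (e^0.06 − 0.6)/(1.4 − 0.6) = 0.4618/0.8000 = 0.5773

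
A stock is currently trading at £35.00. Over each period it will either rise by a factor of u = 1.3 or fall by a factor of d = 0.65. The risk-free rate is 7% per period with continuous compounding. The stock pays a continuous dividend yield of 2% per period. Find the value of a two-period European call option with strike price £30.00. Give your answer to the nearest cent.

£9.66

Per-period risk-free factor R = e^0.07 = 1.0725; dividend-adjusted growth = e^(0.07−0.02) = 1.0513.
Risk-neutral probability p = (1.0513 − 0.65)/(1.3 − 0.65) = 0.4013/0.6500 = 0.6173
Terminal stock prices: S_uu = 59.15, S_ud = 29.57, S_dd = 14.79
Terminal payoffs (S − K): max(29.15, 0) = 29.15, max(-0.425, 0) = 0, max(-15.21, 0) = 0
Node u (S = 45.5): V_u = e^(−0.07)·[0.6173·29.1500 + 0.3827·0.0000] = 16.7789
Node d (S = 22.75): V_d = e^(−0.07)·[0.6173·0.0000 + 0.3827·0.0000] = 0.0000
Node 0 (S = 35): V_0 = e^(−0.07)·[0.6173·16.7789 + 0.3827·0.0000] = 9.6580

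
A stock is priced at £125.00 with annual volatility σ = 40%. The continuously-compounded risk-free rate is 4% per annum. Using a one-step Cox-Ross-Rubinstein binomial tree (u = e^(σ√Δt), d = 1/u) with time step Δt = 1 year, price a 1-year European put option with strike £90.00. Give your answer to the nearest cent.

£3.28

CRR parameters: u = e^(σ√Δt) = e^(0.4·√1) = 1.4918, d = 1/u = 0.6703
Per-period rate: rΔt = 0.04·1 = 0.04, so R = e^0.04 = 1.0408
Risk-neutral probability p = (e^0.04 − 0.6703)/(1.4918 − 0.6703) = 0.3705/0.8215 = 0.4510
Terminal stock prices: S_u = 186.5, S_d = 83.79
Terminal payoffs (K − S): max(-96.48, 0) = 0, max(6.21, 0) = 6.21
Node 0 (S = 125): V_0 = e^(−0.04)·[0.4510·0.0000 + 0.5490·6.2100] = 3.2757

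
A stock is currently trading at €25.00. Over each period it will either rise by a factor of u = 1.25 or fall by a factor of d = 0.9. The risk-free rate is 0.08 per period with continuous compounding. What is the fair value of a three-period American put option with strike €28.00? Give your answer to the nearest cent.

Risk-neutral probability p = (e^0.08 − 0.9)/(1.25 − 0.9) = 0.1833/0.3500 = 0.5237
Terminal stock prices: S_uuu = 48.83, S_uud = 35.16, S_udd = 25.31, S_ddd = 18.23
Terminal payoffs (K − S): max(-20.83, 0) = 0, max(-7.156, 0) = 0, max(2.688, 0) = 2.688, max(9.775, 0) = 9.775
Node uu (S = 39.06): continuation = e^(−0.08)·[0.5237·0.0000 + 0.4763·0.0000] = 0.0000; exercise value = 0.0000 ≤ continuation, so V_uu = 0.0000
Node ud (S = 28.12): continuation = e^(−0.08)·[0.5237·0.0000 + 0.4763·2.6875] = 1.1817; exercise value = 0.0000 ≤ continuation, so V_ud = 1.1817
Node dd (S = 20.25): continuation = e^(−0.08)·[0.5237·2.6875 + 0.4763·9.7750] = 5.5973; exercise value = 7.7500 > continuation, so V_dd = 7.7500 (exercise)
Node u (S = 31.25): continuation = e^(−0.08)·[0.5237·0.0000 + 0.4763·1.1817] = 0.5196; exercise value = 0.0000 ≤ continuation, so V_u = 0.5196
Node d (S = 22.5): continuation = e^(−0.08)·[0.5237·1.1817 + 0.4763·7.7500] = 3.9789; exercise value = 5.5000 > continuation, so V_d = 5.5000 (exercise)
Node 0 (S = 25): continuation = e^(−0.08)·[0.5237·0.5196 + 0.4763·5.5000] = 2.6695; exercise value = 3.0000 > continuation, so V_0 = 3.0000 (exercise)

€3.00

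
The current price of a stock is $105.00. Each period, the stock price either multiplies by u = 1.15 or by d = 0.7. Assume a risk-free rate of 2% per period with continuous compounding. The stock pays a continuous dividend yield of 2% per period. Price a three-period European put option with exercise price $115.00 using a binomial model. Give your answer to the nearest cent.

Per-period risk-free factor R = e^0.02 = 1.0202; dividend-adjusted growth = e^(0.02−0.02) = 1.0000.
Risk-neutral probability p = (1.0000 − 0.7)/(1.15 − 0.7) = 0.3000/0.4500 = 0.6667
Terminal stock prices: S_uuu = 159.7, S_uud = 97.2, S_udd = 59.17, S_ddd = 36.01
Terminal payoffs (K − S): max(-44.69, 0) = 0, max(17.8, 0) = 17.8, max(55.83, 0) = 55.83, max(78.99, 0) = 78.99
Node uu (S = 138.9): V_uu = e^(−0.02)·[0.6667·0.0000 + 0.3333·17.7963] = 5.8146
Node ud (S = 84.52): V_ud = e^(−0.02)·[0.6667·17.7963 + 0.3333·55.8325] = 29.8716
Node dd (S = 51.45): V_dd = e^(−0.02)·[0.6667·55.8325 + 0.3333·78.9850] = 62.2916
Node u (S = 120.7): V_u = e^(−0.02)·[0.6667·5.8146 + 0.3333·29.8716] = 13.5597
Node d (S = 73.5): V_d = e^(−0.02)·[0.6667·29.8716 + 0.3333·62.2916] = 39.8728
Node 0 (S = 105): V_0 = e^(−0.02)·[0.6667·13.5597 + 0.3333·39.8728] = 21.8885

$21.89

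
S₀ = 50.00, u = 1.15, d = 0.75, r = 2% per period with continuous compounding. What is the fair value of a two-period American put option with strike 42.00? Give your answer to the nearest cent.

1.43

Risk-neutral probability p = (e^0.02 − 0.75)/(1.15 − 0.75) = 0.2702/0.4000 = 0.6755
Terminal stock prices: S_uu = 66.12, S_ud = 43.12, S_dd = 28.12
Terminal payoffs (K − S): max(-24.12, 0) = 0, max(-1.125, 0) = 0, max(13.88, 0) = 13.88
Node u (S = 57.5): continuation = e^(−0.02)·[0.6755·0.0000 + 0.3245·0.0000] = 0.0000; exercise value = 0.0000 ≤ continuation, so V_u = 0.0000
Node d (S = 37.5): continuation = e^(−0.02)·[0.6755·0.0000 + 0.3245·13.8750] = 4.4132; exercise value = 4.5000 > continuation, so V_d = 4.5000 (exercise)
Node 0 (S = 50): continuation = e^(−0.02)·[0.6755·0.0000 + 0.3245·4.5000] = 1.4313; exercise value = 0.0000 ≤ continuation, so V_0 = 1.4313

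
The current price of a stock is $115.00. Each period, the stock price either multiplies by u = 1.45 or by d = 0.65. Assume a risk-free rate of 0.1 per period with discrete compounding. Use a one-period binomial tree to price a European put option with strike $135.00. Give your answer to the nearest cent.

$23.96

Risk-neutral probability p = (1 + 0.1 − 0.65)/(1.45 − 0.65) = 0.4500/0.8000 = 0.5625
Terminal stock prices: S_u = 166.8, S_d = 74.75
Terminal payoffs (K − S): max(-31.75, 0) = 0, max(60.25, 0) = 60.25
Node 0 (S = 115): V_0 = 1/1.1·[0.5625·0.0000 + 0.4375·60.2500] = 23.9631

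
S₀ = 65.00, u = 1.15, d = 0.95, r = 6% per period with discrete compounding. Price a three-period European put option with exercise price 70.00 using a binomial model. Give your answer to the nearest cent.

Risk-neutral probability p = (1 + 0.06 − 0.95)/(1.15 − 0.95) = 0.1100/0.2000 = 0.5500
Terminal stock prices: S_uuu = 98.86, S_uud = 81.66, S_udd = 67.46, S_ddd = 55.73
Terminal payoffs (K − S): max(-28.86, 0) = 0, max(-11.66, 0) = 0, max(2.538, 0) = 2.538, max(14.27, 0) = 14.27
Node uu (S = 85.96): V_uu = 1/1.06·[0.5500·0.0000 + 0.4500·0.0000] = 0.0000
Node ud (S = 71.01): V_ud = 1/1.06·[0.5500·0.0000 + 0.4500·2.5381] = 1.0775
Node dd (S = 58.66): V_dd = 1/1.06·[0.5500·2.5381 + 0.4500·14.2706] = 7.3752
Node u (S = 74.75): V_u = 1/1.06·[0.5500·0.0000 + 0.4500·1.0775] = 0.4574
Node d (S = 61.75): V_d = 1/1.06·[0.5500·1.0775 + 0.4500·7.3752] = 3.6901
Node 0 (S = 65): V_0 = 1/1.06·[0.5500·0.4574 + 0.4500·3.6901] = 1.8039

1.80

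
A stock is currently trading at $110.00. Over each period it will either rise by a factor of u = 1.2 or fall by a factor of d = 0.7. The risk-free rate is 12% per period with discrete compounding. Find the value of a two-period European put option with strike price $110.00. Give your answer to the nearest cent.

Risk-neutral probability p = (1 + 0.12 − 0.7)/(1.2 − 0.7) = 0.4200/0.5000 = 0.8400
Terminal stock prices: S_uu = 158.4, S_ud = 92.4, S_dd = 53.9
Terminal payoffs (K − S): max(-48.4, 0) = 0, max(17.6, 0) = 17.6, max(56.1, 0) = 56.1
Node u (S = 132): V_u = 1/1.12·[0.8400·0.0000 + 0.1600·17.6000] = 2.5143
Node d (S = 77): V_d = 1/1.12·[0.8400·17.6000 + 0.1600·56.1000] = 21.2143
Node 0 (S = 110): V_0 = 1/1.12·[0.8400·2.5143 + 0.1600·21.2143] = 4.9163

$4.92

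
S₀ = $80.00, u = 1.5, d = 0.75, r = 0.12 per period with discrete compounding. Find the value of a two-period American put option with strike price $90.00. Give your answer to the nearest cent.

Risk-neutral probability p = (1 + 0.12 − 0.75)/(1.5 − 0.75) = 0.3700/0.7500 = 0.4933
Terminal stock prices: S_uu = 180, S_ud = 90, S_dd = 45
Terminal payoffs (K − S): max(-90, 0) = 0, max(0, 0) = 0, max(45, 0) = 45
Node u (S = 120): continuation = 1/1.12·[0.4933·0.0000 + 0.5067·0.0000] = 0.0000; exercise value = 0.0000 ≤ continuation, so V_u = 0.0000
Node d (S = 60): continuation = 1/1.12·[0.4933·0.0000 + 0.5067·45.0000] = 20.3571; exercise value = 30.0000 > continuation, so V_d = 30.0000 (exercise)
Node 0 (S = 80): continuation = 1/1.12·[0.4933·0.0000 + 0.5067·30.0000] = 13.5714; exercise value = 10.0000 ≤ continuation, so V_0 = 13.5714

$13.57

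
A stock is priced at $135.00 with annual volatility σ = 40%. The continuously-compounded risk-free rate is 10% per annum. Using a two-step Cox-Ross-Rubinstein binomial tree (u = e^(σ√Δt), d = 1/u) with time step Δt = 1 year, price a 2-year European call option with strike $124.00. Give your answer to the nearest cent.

$44.97

CRR parameters: u = e^(σ√Δt) = e^(0.4·√1) = 1.4918, d = 1/u = 0.6703
Per-period rate: rΔt = 0.1·1 = 0.1, so R = e^0.1 = 1.1052
Risk-neutral probability p = (e^0.1 − 0.6703)/(1.4918 − 0.6703) = 0.4349/0.8215 = 0.5293
Terminal stock prices: S_uu = 300.4, S_ud = 135, S_dd = 60.66
Terminal payoffs (S − K): max(176.4, 0) = 176.4, max(11, 0) = 11, max(-63.34, 0) = 0
Node u (S = 201.4): V_u = e^(−0.1)·[0.5293·176.4480 + 0.4707·11.0000] = 89.1965
Node d (S = 90.49): V_d = e^(−0.1)·[0.5293·11.0000 + 0.4707·0.0000] = 5.2686
Node 0 (S = 135): V_0 = e^(−0.1)·[0.5293·89.1965 + 0.4707·5.2686] = 44.9655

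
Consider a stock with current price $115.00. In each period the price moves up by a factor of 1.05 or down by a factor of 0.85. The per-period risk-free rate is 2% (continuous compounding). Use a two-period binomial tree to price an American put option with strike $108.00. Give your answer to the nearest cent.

$2.15

Risk-neutral probability p = (e^0.02 − 0.85)/(1.05 − 0.85) = 0.1702/0.2000 = 0.8510
Terminal stock prices: S_uu = 126.8, S_ud = 102.6, S_dd = 83.09
Terminal payoffs (K − S): max(-18.79, 0) = 0, max(5.362, 0) = 5.362, max(24.91, 0) = 24.91
Node u (S = 120.8): continuation = e^(−0.02)·[0.8510·0.0000 + 0.1490·5.3625] = 0.7832; exercise value = 0.0000 ≤ continuation, so V_u = 0.7832
Node d (S = 97.75): continuation = e^(−0.02)·[0.8510·5.3625 + 0.1490·24.9125] = 8.1115; exercise value = 10.2500 > continuation, so V_d = 10.2500 (exercise)
Node 0 (S = 115): continuation = e^(−0.02)·[0.8510·0.7832 + 0.1490·10.2500] = 2.1502; exercise value = 0.0000 ≤ continuation, so V_0 = 2.1502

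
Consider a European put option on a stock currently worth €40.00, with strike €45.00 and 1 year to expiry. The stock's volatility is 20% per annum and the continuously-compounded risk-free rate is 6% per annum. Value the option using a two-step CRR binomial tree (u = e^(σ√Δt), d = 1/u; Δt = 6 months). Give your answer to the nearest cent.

€4.87

CRR parameters: u = e^(σ√Δt) = e^(0.2·√0.5) = 1.1519, d = 1/u = 0.8681
Per-period rate: rΔt = 0.06·0.5 = 0.03, so R = e^0.03 = 1.0305
Risk-neutral probability p = (e^0.03 − 0.8681)/(1.1519 − 0.8681) = 0.1623/0.2838 = 0.5720
Terminal stock prices: S_uu = 53.08, S_ud = 40, S_dd = 30.15
Terminal payoffs (K − S): max(-8.076, 0) = 0, max(5, 0) = 5, max(14.85, 0) = 14.85
Node u (S = 46.08): V_u = e^(−0.03)·[0.5720·0.0000 + 0.4280·5.0000] = 2.0767
Node d (S = 34.72): V_d = e^(−0.03)·[0.5720·5.0000 + 0.4280·14.8545] = 8.9451
Node 0 (S = 40): V_0 = e^(−0.03)·[0.5720·2.0767 + 0.4280·8.9451] = 4.8680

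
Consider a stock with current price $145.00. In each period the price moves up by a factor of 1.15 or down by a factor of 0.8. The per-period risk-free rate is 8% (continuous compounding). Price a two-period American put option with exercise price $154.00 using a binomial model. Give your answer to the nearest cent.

Risk-neutral probability p = (e^0.08 − 0.8)/(1.15 − 0.8) = 0.2833/0.3500 = 0.8094
Terminal stock prices: S_uu = 191.8, S_ud = 133.4, S_dd = 92.8
Terminal payoffs (K − S): max(-37.76, 0) = 0, max(20.6, 0) = 20.6, max(61.2, 0) = 61.2
Node u (S = 166.8): continuation = e^(−0.08)·[0.8094·0.0000 + 0.1906·20.6000] = 3.6246; exercise value = 0.0000 ≤ continuation, so V_u = 3.6246
Node d (S = 116): continuation = e^(−0.08)·[0.8094·20.6000 + 0.1906·61.2000] = 26.1599; exercise value = 38.0000 > continuation, so V_d = 38.0000 (exercise)
Node 0 (S = 145): continuation = e^(−0.08)·[0.8094·3.6246 + 0.1906·38.0000] = 9.3944; exercise value = 9.0000 ≤ continuation, so V_0 = 9.3944

$9.39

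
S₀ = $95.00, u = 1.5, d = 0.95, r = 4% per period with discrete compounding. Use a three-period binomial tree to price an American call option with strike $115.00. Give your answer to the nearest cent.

$10.21

Risk-neutral probability p = (1 + 0.04 − 0.95)/(1.5 − 0.95) = 0.0900/0.5500 = 0.1636
Terminal stock prices: S_uuu = 320.6, S_uud = 203.1, S_udd = 128.6, S_ddd = 81.45
Terminal payoffs (S − K): max(205.6, 0) = 205.6, max(88.06, 0) = 88.06, max(13.61, 0) = 13.61, max(-33.55, 0) = 0
Node uu (S = 213.8): continuation = 1/1.04·[0.1636·205.6250 + 0.8364·88.0625] = 103.1731; exercise value = 98.7500 ≤ continuation, so V_uu = 103.1731
Node ud (S = 135.4): continuation = 1/1.04·[0.1636·88.0625 + 0.8364·13.6062] = 24.7981; exercise value = 20.3750 ≤ continuation, so V_ud = 24.7981
Node dd (S = 85.74): continuation = 1/1.04·[0.1636·13.6062 + 0.8364·0.0000] = 2.1408; exercise value = 0.0000 ≤ continuation, so V_dd = 2.1408
Node u (S = 142.5): continuation = 1/1.04·[0.1636·103.1731 + 0.8364·24.7981] = 36.1760; exercise value = 27.5000 ≤ continuation, so V_u = 36.1760
Node d (S = 90.25): continuation = 1/1.04·[0.1636·24.7981 + 0.8364·2.1408] = 5.6235; exercise value = 0.0000 ≤ continuation, so V_d = 5.6235
Node 0 (S = 95): continuation = 1/1.04·[0.1636·36.1760 + 0.8364·5.6235] = 10.2144; exercise value = 0.0000 ≤ continuation, so V_0 = 10.2144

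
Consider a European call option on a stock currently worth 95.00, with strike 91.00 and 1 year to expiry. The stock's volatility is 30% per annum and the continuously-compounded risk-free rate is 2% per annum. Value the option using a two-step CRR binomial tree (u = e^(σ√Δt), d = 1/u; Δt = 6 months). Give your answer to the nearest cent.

CRR parameters: u = e^(σ√Δt) = e^(0.3·√0.5) = 1.2363, d = 1/u = 0.8089
Per-period rate: rΔt = 0.02·0.5 = 0.01, so R = e^0.01 = 1.0101
Risk-neutral probability p = (e^0.01 − 0.8089)/(1.2363 − 0.8089) = 0.2012/0.4275 = 0.4707
Terminal stock prices: S_uu = 145.2, S_ud = 95, S_dd = 62.15
Terminal payoffs (S − K): max(54.2, 0) = 54.2, max(4, 0) = 4, max(-28.85, 0) = 0
Node u (S = 117.4): V_u = e^(−0.01)·[0.4707·54.2042 + 0.5293·4.0000] = 27.3550
Node d (S = 76.84): V_d = e^(−0.01)·[0.4707·4.0000 + 0.5293·0.0000] = 1.8640
Node 0 (S = 95): V_0 = e^(−0.01)·[0.4707·27.3550 + 0.5293·1.8640] = 13.7241

13.72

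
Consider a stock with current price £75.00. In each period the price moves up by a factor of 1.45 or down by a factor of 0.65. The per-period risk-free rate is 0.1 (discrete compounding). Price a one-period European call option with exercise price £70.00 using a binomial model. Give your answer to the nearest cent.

Risk-neutral probability p = (1 + 0.1 − 0.65)/(1.45 − 0.65) = 0.4500/0.8000 = 0.5625
Terminal stock prices: S_u = 108.8, S_d = 48.75
Terminal payoffs (S − K): max(38.75, 0) = 38.75, max(-21.25, 0) = 0
Node 0 (S = 75): V_0 = 1/1.1·[0.5625·38.7500 + 0.4375·0.0000] = 19.8153

£19.82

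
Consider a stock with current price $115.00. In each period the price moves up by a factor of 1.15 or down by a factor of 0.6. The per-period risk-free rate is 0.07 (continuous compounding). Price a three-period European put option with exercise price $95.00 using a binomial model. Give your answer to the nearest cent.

$3.07

Risk-neutral probability p = (e^0.07 − 0.6)/(1.15 − 0.6) = 0.4725/0.5500 = 0.8591
Terminal stock prices: S_uuu = 174.9, S_uud = 91.25, S_udd = 47.61, S_ddd = 24.84
Terminal payoffs (K − S): max(-79.9, 0) = 0, max(3.748, 0) = 3.748, max(47.39, 0) = 47.39, max(70.16, 0) = 70.16
Node uu (S = 152.1): V_uu = e^(−0.07)·[0.8591·0.0000 + 0.1409·3.7475] = 0.4923
Node ud (S = 79.35): V_ud = e^(−0.07)·[0.8591·3.7475 + 0.1409·47.3900] = 9.2274
Node dd (S = 41.4): V_dd = e^(−0.07)·[0.8591·47.3900 + 0.1409·70.1600] = 47.1774
Node u (S = 132.2): V_u = e^(−0.07)·[0.8591·0.4923 + 0.1409·9.2274] = 1.6065
Node d (S = 69): V_d = e^(−0.07)·[0.8591·9.2274 + 0.1409·47.1774] = 13.5890
Node 0 (S = 115): V_0 = e^(−0.07)·[0.8591·1.6065 + 0.1409·13.5890] = 3.0721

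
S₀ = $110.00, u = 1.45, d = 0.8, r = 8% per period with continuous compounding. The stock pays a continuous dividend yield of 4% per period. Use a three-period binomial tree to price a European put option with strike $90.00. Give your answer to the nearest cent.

Per-period risk-free factor R = e^0.08 = 1.0833; dividend-adjusted growth = e^(0.08−0.04) = 1.0408.
Risk-neutral probability p = (1.0408 − 0.8)/(1.45 − 0.8) = 0.2408/0.6500 = 0.3705
Terminal stock prices: S_uuu = 335.3, S_uud = 185, S_udd = 102.1, S_ddd = 56.32
Terminal payoffs (K − S): max(-245.3, 0) = 0, max(-95.02, 0) = 0, max(-12.08, 0) = 0, max(33.68, 0) = 33.68
Node uu (S = 231.3): V_uu = e^(−0.08)·[0.3705·0.0000 + 0.6295·0.0000] = 0.0000
Node ud (S = 127.6): V_ud = e^(−0.08)·[0.3705·0.0000 + 0.6295·0.0000] = 0.0000
Node dd (S = 70.4): V_dd = e^(−0.08)·[0.3705·0.0000 + 0.6295·33.6800] = 19.5722
Node u (S = 159.5): V_u = e^(−0.08)·[0.3705·0.0000 + 0.6295·0.0000] = 0.0000
Node d (S = 88): V_d = e^(−0.08)·[0.3705·0.0000 + 0.6295·19.5722] = 11.3738
Node 0 (S = 110): V_0 = e^(−0.08)·[0.3705·0.0000 + 0.6295·11.3738] = 6.6096

$6.61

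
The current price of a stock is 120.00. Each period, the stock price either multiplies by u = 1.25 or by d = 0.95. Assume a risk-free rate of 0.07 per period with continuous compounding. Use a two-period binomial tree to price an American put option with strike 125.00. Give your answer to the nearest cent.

Risk-neutral probability p = (e^0.07 − 0.95)/(1.25 − 0.95) = 0.1225/0.3000 = 0.4084
Terminal stock prices: S_uu = 187.5, S_ud = 142.5, S_dd = 108.3
Terminal payoffs (K − S): max(-62.5, 0) = 0, max(-17.5, 0) = 0, max(16.7, 0) = 16.7
Node u (S = 150): continuation = e^(−0.07)·[0.4084·0.0000 + 0.5916·0.0000] = 0.0000; exercise value = 0.0000 ≤ continuation, so V_u = 0.0000
Node d (S = 114): continuation = e^(−0.07)·[0.4084·0.0000 + 0.5916·16.7000] = 9.2124; exercise value = 11.0000 > continuation, so V_d = 11.0000 (exercise)
Node 0 (S = 120): continuation = e^(−0.07)·[0.4084·0.0000 + 0.5916·11.0000] = 6.0681; exercise value = 5.0000 ≤ continuation, so V_0 = 6.0681

6.07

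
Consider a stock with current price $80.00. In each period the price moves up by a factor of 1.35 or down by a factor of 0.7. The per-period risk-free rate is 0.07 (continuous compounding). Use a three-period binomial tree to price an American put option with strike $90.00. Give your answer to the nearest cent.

$16.67

Risk-neutral probability p = (e^0.07 − 0.7)/(1.35 − 0.7) = 0.3725/0.6500 = 0.5731
Terminal stock prices: S_uuu = 196.8, S_uud = 102.1, S_udd = 52.92, S_ddd = 27.44
Terminal payoffs (K − S): max(-106.8, 0) = 0, max(-12.06, 0) = 0, max(37.08, 0) = 37.08, max(62.56, 0) = 62.56
Node uu (S = 145.8): continuation = e^(−0.07)·[0.5731·0.0000 + 0.4269·0.0000] = 0.0000; exercise value = 0.0000 ≤ continuation, so V_uu = 0.0000
Node ud (S = 75.6): continuation = e^(−0.07)·[0.5731·0.0000 + 0.4269·37.0800] = 14.7596; exercise value = 14.4000 ≤ continuation, so V_ud = 14.7596
Node dd (S = 39.2): continuation = e^(−0.07)·[0.5731·37.0800 + 0.4269·62.5600] = 44.7154; exercise value = 50.8000 > continuation, so V_dd = 50.8000 (exercise)
Node u (S = 108): continuation = e^(−0.07)·[0.5731·0.0000 + 0.4269·14.7596] = 5.8751; exercise value = 0.0000 ≤ continuation, so V_u = 5.8751
Node d (S = 56): continuation = e^(−0.07)·[0.5731·14.7596 + 0.4269·50.8000] = 28.1076; exercise value = 34.0000 > continuation, so V_d = 34.0000 (exercise)
Node 0 (S = 80): continuation = e^(−0.07)·[0.5731·5.8751 + 0.4269·34.0000] = 16.6730; exercise value = 10.0000 ≤ continuation, so V_0 = 16.6730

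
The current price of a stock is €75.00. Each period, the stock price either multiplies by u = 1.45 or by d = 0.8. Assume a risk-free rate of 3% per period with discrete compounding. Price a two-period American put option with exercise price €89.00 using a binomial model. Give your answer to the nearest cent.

€18.62

Risk-neutral probability p = (1 + 0.03 − 0.8)/(1.45 − 0.8) = 0.2300/0.6500 = 0.3538
Terminal stock prices: S_uu = 157.7, S_ud = 87, S_dd = 48
Terminal payoffs (K − S): max(-68.69, 0) = 0, max(2, 0) = 2, max(41, 0) = 41
Node u (S = 108.8): continuation = 1/1.03·[0.3538·0.0000 + 0.6462·2.0000] = 1.2547; exercise value = 0.0000 ≤ continuation, so V_u = 1.2547
Node d (S = 60): continuation = 1/1.03·[0.3538·2.0000 + 0.6462·41.0000] = 26.4078; exercise value = 29.0000 > continuation, so V_d = 29.0000 (exercise)
Node 0 (S = 75): continuation = 1/1.03·[0.3538·1.2547 + 0.6462·29.0000] = 18.6237; exercise value = 14.0000 ≤ continuation, so V_0 = 18.6237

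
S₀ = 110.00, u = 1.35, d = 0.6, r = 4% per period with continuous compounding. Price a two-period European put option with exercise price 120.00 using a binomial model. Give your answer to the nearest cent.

26.44

Risk-neutral probability p = (e^0.04 − 0.6)/(1.35 − 0.6) = 0.4408/0.7500 = 0.5877
Terminal stock prices: S_uu = 200.5, S_ud = 89.1, S_dd = 39.6
Terminal payoffs (K − S): max(-80.48, 0) = 0, max(30.9, 0) = 30.9, max(80.4, 0) = 80.4
Node u (S = 148.5): V_u = e^(−0.04)·[0.5877·0.0000 + 0.4123·30.9000] = 12.2391
Node d (S = 66): V_d = e^(−0.04)·[0.5877·30.9000 + 0.4123·80.4000] = 49.2947
Node 0 (S = 110): V_0 = e^(−0.04)·[0.5877·12.2391 + 0.4123·49.2947] = 26.4365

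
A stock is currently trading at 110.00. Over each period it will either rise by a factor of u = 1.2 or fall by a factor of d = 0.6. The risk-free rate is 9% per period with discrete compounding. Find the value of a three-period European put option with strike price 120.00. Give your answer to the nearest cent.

12.14

Risk-neutral probability p = (1 + 0.09 − 0.6)/(1.2 − 0.6) = 0.4900/0.6000 = 0.8167
Terminal stock prices: S_uuu = 190.1, S_uud = 95.04, S_udd = 47.52, S_ddd = 23.76
Terminal payoffs (K − S): max(-70.08, 0) = 0, max(24.96, 0) = 24.96, max(72.48, 0) = 72.48, max(96.24, 0) = 96.24
Node uu (S = 158.4): V_uu = 1/1.09·[0.8167·0.0000 + 0.1833·24.9600] = 4.1982
Node ud (S = 79.2): V_ud = 1/1.09·[0.8167·24.9600 + 0.1833·72.4800] = 30.8917
Node dd (S = 39.6): V_dd = 1/1.09·[0.8167·72.4800 + 0.1833·96.2400] = 70.4917
Node u (S = 132): V_u = 1/1.09·[0.8167·4.1982 + 0.1833·30.8917] = 8.3413
Node d (S = 66): V_d = 1/1.09·[0.8167·30.8917 + 0.1833·70.4917] = 35.0016
Node 0 (S = 110): V_0 = 1/1.09·[0.8167·8.3413 + 0.1833·35.0016] = 12.1367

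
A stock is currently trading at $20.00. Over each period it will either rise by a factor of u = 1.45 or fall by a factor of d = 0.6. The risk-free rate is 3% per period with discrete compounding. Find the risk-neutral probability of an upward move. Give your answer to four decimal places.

p = 0.5059

Risk-neutral probability p = (1 + 0.03 − 0.6)/(1.45 − 0.6) = 0.4300/0.8500 = 0.5059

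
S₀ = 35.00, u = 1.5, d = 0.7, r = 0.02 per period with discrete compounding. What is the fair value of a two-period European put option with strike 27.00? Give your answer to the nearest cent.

Risk-neutral probability p = (1 + 0.02 − 0.7)/(1.5 − 0.7) = 0.3200/0.8000 = 0.4000
Terminal stock prices: S_uu = 78.75, S_ud = 36.75, S_dd = 17.15
Terminal payoffs (K − S): max(-51.75, 0) = 0, max(-9.75, 0) = 0, max(9.85, 0) = 9.85
Node u (S = 52.5): V_u = 1/1.02·[0.4000·0.0000 + 0.6000·0.0000] = 0.0000
Node d (S = 24.5): V_d = 1/1.02·[0.4000·0.0000 + 0.6000·9.8500] = 5.7941
Node 0 (S = 35): V_0 = 1/1.02·[0.4000·0.0000 + 0.6000·5.7941] = 3.4083

3.41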